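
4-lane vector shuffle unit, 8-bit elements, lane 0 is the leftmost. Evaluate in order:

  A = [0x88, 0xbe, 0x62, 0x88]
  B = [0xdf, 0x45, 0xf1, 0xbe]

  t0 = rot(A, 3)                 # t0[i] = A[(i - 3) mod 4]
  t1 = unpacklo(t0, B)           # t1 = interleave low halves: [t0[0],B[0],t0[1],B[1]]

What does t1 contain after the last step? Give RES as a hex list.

t0 = [0xbe, 0x62, 0x88, 0x88]
t1 = [0xbe, 0xdf, 0x62, 0x45]

RES = [ 0xbe  0xdf  0x62  0x45 ]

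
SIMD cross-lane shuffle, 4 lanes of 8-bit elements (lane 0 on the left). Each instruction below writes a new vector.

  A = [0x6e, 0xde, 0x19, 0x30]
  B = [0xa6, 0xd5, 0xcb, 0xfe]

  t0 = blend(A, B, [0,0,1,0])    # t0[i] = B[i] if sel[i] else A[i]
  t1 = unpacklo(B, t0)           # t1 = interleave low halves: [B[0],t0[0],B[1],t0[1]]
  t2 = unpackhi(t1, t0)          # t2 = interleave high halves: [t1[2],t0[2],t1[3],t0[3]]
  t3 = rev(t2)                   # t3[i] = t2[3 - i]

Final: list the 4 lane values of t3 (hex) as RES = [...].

t0 = [0x6e, 0xde, 0xcb, 0x30]
t1 = [0xa6, 0x6e, 0xd5, 0xde]
t2 = [0xd5, 0xcb, 0xde, 0x30]
t3 = [0x30, 0xde, 0xcb, 0xd5]

RES = [0x30, 0xde, 0xcb, 0xd5]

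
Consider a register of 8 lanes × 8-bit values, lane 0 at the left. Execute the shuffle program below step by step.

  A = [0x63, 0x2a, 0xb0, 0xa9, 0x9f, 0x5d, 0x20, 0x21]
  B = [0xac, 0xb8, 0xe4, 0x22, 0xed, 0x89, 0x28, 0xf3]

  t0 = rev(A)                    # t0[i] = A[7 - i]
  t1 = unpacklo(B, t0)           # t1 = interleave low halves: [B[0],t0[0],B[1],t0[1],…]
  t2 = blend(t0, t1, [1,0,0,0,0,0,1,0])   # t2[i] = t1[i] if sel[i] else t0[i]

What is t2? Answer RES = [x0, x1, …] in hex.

RES = [ 0xac  0x20  0x5d  0x9f  0xa9  0xb0  0x22  0x63 ]

→ t0 |21|20|5d|9f|a9|b0|2a|63|
→ t1 |ac|21|b8|20|e4|5d|22|9f|
→ t2 |ac|20|5d|9f|a9|b0|22|63|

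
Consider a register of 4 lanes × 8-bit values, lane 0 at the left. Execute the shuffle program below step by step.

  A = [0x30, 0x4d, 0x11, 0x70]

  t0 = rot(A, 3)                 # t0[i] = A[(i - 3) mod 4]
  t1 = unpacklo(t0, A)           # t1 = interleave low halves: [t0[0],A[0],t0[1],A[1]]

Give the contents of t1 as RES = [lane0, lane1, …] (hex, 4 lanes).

RES = [ 0x4d  0x30  0x11  0x4d ]

t0 = [0x4d, 0x11, 0x70, 0x30]
t1 = [0x4d, 0x30, 0x11, 0x4d]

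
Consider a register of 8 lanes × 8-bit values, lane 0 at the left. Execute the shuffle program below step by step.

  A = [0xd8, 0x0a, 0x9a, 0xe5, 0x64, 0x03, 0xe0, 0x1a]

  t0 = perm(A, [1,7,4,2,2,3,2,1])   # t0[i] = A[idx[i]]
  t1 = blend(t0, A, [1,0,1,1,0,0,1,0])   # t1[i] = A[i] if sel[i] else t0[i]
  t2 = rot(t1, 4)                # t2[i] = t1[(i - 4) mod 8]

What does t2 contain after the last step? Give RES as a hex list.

t0 = [0x0a, 0x1a, 0x64, 0x9a, 0x9a, 0xe5, 0x9a, 0x0a]
t1 = [0xd8, 0x1a, 0x9a, 0xe5, 0x9a, 0xe5, 0xe0, 0x0a]
t2 = [0x9a, 0xe5, 0xe0, 0x0a, 0xd8, 0x1a, 0x9a, 0xe5]

RES = [0x9a, 0xe5, 0xe0, 0x0a, 0xd8, 0x1a, 0x9a, 0xe5]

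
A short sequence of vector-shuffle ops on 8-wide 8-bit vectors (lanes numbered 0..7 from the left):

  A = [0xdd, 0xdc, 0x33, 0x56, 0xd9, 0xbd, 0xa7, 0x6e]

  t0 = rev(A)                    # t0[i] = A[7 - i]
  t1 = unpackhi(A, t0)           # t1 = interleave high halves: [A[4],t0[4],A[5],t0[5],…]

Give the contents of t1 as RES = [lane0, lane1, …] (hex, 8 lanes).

RES = [ 0xd9  0x56  0xbd  0x33  0xa7  0xdc  0x6e  0xdd ]

→ t0 |6e|a7|bd|d9|56|33|dc|dd|
→ t1 |d9|56|bd|33|a7|dc|6e|dd|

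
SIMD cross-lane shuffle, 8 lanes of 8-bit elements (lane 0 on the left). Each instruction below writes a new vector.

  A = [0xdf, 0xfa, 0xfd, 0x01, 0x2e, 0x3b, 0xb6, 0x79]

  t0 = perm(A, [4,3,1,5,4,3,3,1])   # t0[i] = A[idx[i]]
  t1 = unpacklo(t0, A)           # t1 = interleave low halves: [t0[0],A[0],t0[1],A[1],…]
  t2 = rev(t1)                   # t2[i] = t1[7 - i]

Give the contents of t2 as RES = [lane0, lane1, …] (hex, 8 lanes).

RES = [0x01, 0x3b, 0xfd, 0xfa, 0xfa, 0x01, 0xdf, 0x2e]

→ t0 |2e|01|fa|3b|2e|01|01|fa|
→ t1 |2e|df|01|fa|fa|fd|3b|01|
→ t2 |01|3b|fd|fa|fa|01|df|2e|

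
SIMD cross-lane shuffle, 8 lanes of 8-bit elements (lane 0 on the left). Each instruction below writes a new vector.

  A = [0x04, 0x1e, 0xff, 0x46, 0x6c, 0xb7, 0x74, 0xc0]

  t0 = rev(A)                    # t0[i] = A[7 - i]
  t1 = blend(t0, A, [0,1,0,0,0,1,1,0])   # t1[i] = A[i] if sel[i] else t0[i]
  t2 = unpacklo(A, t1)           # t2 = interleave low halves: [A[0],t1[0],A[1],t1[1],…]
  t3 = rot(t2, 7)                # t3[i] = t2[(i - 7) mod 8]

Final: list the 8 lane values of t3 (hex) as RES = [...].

→ t0 |c0|74|b7|6c|46|ff|1e|04|
→ t1 |c0|1e|b7|6c|46|b7|74|04|
→ t2 |04|c0|1e|1e|ff|b7|46|6c|
→ t3 |c0|1e|1e|ff|b7|46|6c|04|

RES = [ 0xc0  0x1e  0x1e  0xff  0xb7  0x46  0x6c  0x04 ]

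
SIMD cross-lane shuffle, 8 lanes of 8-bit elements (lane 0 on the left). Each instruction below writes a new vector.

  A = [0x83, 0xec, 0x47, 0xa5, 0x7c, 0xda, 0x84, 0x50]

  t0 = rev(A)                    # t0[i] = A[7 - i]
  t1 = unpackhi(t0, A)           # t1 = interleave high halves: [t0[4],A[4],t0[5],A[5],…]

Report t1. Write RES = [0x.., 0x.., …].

RES = [0xa5, 0x7c, 0x47, 0xda, 0xec, 0x84, 0x83, 0x50]

  t0: 50 84 da 7c a5 47 ec 83
  t1: a5 7c 47 da ec 84 83 50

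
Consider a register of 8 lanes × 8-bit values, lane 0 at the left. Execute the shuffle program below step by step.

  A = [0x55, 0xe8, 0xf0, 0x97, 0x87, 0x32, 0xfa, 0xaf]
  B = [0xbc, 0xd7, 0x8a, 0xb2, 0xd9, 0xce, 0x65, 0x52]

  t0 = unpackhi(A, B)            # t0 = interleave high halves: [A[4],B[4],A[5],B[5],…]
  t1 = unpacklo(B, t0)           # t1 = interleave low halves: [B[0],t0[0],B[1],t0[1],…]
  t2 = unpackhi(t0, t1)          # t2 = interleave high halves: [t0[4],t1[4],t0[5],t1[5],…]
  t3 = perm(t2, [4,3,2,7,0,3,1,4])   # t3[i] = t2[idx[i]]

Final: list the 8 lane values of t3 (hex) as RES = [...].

  t0: 87 d9 32 ce fa 65 af 52
  t1: bc 87 d7 d9 8a 32 b2 ce
  t2: fa 8a 65 32 af b2 52 ce
  t3: af 32 65 ce fa 32 8a af

RES = [ 0xaf  0x32  0x65  0xce  0xfa  0x32  0x8a  0xaf ]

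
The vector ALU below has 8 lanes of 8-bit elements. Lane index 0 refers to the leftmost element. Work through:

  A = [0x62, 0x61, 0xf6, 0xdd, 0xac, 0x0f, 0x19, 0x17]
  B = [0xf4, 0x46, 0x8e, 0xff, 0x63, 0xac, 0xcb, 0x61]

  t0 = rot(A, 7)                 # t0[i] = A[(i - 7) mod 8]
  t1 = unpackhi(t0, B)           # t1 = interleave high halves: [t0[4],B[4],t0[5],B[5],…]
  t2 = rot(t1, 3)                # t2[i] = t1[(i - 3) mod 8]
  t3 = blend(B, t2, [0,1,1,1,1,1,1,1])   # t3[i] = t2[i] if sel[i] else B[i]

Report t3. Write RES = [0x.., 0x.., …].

  t0: 61 f6 dd ac 0f 19 17 62
  t1: 0f 63 19 ac 17 cb 62 61
  t2: cb 62 61 0f 63 19 ac 17
  t3: f4 62 61 0f 63 19 ac 17

RES = [ 0xf4  0x62  0x61  0x0f  0x63  0x19  0xac  0x17 ]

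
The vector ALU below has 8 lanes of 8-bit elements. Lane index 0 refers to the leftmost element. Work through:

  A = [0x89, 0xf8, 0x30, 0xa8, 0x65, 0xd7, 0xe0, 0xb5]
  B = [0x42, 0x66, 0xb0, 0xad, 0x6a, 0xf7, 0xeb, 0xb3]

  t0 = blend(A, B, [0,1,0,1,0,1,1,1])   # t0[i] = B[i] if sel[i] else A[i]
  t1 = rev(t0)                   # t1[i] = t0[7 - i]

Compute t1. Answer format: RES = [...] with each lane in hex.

  t0: 89 66 30 ad 65 f7 eb b3
  t1: b3 eb f7 65 ad 30 66 89

RES = [ 0xb3  0xeb  0xf7  0x65  0xad  0x30  0x66  0x89 ]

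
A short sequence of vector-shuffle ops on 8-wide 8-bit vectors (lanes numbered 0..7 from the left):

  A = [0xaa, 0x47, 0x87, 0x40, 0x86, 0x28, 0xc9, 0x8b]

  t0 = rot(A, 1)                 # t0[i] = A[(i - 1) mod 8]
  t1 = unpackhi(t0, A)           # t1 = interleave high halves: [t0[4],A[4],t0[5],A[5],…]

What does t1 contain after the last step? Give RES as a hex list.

RES = [0x40, 0x86, 0x86, 0x28, 0x28, 0xc9, 0xc9, 0x8b]

  t0: 8b aa 47 87 40 86 28 c9
  t1: 40 86 86 28 28 c9 c9 8b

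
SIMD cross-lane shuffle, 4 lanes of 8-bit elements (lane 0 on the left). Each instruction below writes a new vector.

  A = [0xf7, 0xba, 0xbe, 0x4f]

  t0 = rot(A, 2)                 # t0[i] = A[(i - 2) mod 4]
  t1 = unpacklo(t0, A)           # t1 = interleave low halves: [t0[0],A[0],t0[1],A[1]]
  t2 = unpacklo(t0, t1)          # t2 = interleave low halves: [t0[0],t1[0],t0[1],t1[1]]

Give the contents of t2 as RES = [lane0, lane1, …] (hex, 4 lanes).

→ t0 |be|4f|f7|ba|
→ t1 |be|f7|4f|ba|
→ t2 |be|be|4f|f7|

RES = [ 0xbe  0xbe  0x4f  0xf7 ]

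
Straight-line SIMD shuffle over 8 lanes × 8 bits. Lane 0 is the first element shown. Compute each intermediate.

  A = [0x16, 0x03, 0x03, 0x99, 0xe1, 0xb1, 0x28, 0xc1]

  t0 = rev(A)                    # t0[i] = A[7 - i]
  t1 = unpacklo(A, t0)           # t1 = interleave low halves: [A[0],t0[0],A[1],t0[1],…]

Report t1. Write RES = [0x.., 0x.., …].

t0 = [0xc1, 0x28, 0xb1, 0xe1, 0x99, 0x03, 0x03, 0x16]
t1 = [0x16, 0xc1, 0x03, 0x28, 0x03, 0xb1, 0x99, 0xe1]

RES = [ 0x16  0xc1  0x03  0x28  0x03  0xb1  0x99  0xe1 ]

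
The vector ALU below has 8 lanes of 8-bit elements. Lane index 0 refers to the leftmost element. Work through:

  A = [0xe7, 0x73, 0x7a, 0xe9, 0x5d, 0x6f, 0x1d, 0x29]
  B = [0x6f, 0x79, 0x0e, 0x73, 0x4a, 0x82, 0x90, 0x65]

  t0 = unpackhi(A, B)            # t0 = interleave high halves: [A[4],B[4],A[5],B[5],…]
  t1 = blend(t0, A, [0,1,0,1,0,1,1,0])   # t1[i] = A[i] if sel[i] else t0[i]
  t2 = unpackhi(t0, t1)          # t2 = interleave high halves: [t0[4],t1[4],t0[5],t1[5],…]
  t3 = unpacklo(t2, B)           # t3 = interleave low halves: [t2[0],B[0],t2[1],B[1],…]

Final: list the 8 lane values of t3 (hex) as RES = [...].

RES = [ 0x1d  0x6f  0x1d  0x79  0x90  0x0e  0x6f  0x73 ]

t0 = [0x5d, 0x4a, 0x6f, 0x82, 0x1d, 0x90, 0x29, 0x65]
t1 = [0x5d, 0x73, 0x6f, 0xe9, 0x1d, 0x6f, 0x1d, 0x65]
t2 = [0x1d, 0x1d, 0x90, 0x6f, 0x29, 0x1d, 0x65, 0x65]
t3 = [0x1d, 0x6f, 0x1d, 0x79, 0x90, 0x0e, 0x6f, 0x73]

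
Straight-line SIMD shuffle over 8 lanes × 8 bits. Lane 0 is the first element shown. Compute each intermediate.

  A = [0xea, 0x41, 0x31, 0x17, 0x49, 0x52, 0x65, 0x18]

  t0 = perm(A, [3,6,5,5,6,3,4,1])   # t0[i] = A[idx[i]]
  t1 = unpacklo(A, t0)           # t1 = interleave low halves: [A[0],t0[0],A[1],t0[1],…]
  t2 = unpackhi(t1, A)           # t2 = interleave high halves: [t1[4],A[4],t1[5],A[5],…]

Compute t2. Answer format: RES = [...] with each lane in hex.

RES = [0x31, 0x49, 0x52, 0x52, 0x17, 0x65, 0x52, 0x18]

t0 = [0x17, 0x65, 0x52, 0x52, 0x65, 0x17, 0x49, 0x41]
t1 = [0xea, 0x17, 0x41, 0x65, 0x31, 0x52, 0x17, 0x52]
t2 = [0x31, 0x49, 0x52, 0x52, 0x17, 0x65, 0x52, 0x18]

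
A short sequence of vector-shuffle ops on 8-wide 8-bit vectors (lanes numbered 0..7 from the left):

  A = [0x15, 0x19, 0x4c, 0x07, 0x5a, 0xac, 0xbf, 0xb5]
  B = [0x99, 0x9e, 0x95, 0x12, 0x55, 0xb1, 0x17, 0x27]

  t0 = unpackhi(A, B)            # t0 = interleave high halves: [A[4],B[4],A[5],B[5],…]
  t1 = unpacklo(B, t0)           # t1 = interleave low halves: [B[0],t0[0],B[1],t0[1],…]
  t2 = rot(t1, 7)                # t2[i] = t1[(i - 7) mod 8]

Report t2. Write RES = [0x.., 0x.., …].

RES = [ 0x5a  0x9e  0x55  0x95  0xac  0x12  0xb1  0x99 ]

  t0: 5a 55 ac b1 bf 17 b5 27
  t1: 99 5a 9e 55 95 ac 12 b1
  t2: 5a 9e 55 95 ac 12 b1 99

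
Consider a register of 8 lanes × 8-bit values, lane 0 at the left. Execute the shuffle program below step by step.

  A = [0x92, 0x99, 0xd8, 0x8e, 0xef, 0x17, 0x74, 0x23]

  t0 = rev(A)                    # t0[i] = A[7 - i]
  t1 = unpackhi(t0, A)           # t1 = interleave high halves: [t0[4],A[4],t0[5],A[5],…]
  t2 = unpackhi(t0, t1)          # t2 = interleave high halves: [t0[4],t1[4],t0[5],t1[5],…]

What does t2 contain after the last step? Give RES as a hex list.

→ t0 |23|74|17|ef|8e|d8|99|92|
→ t1 |8e|ef|d8|17|99|74|92|23|
→ t2 |8e|99|d8|74|99|92|92|23|

RES = [ 0x8e  0x99  0xd8  0x74  0x99  0x92  0x92  0x23 ]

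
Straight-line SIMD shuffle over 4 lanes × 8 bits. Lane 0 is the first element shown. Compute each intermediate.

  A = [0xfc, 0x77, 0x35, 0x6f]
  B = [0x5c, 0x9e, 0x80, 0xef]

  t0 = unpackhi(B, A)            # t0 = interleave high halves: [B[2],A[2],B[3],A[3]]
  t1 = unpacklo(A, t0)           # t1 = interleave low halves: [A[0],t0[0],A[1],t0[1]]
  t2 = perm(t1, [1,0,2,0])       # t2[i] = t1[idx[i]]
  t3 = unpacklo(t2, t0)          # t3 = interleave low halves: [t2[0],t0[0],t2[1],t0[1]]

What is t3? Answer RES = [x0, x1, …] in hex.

  t0: 80 35 ef 6f
  t1: fc 80 77 35
  t2: 80 fc 77 fc
  t3: 80 80 fc 35

RES = [0x80, 0x80, 0xfc, 0x35]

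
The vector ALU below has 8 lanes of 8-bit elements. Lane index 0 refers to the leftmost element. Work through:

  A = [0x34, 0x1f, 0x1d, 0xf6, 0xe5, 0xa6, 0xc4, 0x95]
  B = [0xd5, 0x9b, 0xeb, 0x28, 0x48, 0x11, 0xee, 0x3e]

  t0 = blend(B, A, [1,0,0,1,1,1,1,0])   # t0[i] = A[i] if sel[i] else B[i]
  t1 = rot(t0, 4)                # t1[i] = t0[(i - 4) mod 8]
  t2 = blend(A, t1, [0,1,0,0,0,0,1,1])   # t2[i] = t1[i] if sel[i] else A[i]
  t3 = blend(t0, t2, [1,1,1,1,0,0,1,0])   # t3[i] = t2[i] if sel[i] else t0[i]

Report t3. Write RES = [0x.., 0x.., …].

→ t0 |34|9b|eb|f6|e5|a6|c4|3e|
→ t1 |e5|a6|c4|3e|34|9b|eb|f6|
→ t2 |34|a6|1d|f6|e5|a6|eb|f6|
→ t3 |34|a6|1d|f6|e5|a6|eb|3e|

RES = [0x34, 0xa6, 0x1d, 0xf6, 0xe5, 0xa6, 0xeb, 0x3e]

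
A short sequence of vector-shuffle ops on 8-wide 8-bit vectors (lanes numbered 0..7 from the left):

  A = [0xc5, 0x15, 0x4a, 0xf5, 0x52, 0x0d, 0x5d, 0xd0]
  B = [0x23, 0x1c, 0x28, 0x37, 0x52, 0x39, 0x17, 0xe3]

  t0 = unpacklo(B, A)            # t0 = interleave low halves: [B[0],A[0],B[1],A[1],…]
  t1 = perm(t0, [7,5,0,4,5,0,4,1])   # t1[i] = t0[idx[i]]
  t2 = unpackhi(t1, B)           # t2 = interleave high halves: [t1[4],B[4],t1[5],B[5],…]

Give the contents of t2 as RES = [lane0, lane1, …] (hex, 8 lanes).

RES = [ 0x4a  0x52  0x23  0x39  0x28  0x17  0xc5  0xe3 ]

  t0: 23 c5 1c 15 28 4a 37 f5
  t1: f5 4a 23 28 4a 23 28 c5
  t2: 4a 52 23 39 28 17 c5 e3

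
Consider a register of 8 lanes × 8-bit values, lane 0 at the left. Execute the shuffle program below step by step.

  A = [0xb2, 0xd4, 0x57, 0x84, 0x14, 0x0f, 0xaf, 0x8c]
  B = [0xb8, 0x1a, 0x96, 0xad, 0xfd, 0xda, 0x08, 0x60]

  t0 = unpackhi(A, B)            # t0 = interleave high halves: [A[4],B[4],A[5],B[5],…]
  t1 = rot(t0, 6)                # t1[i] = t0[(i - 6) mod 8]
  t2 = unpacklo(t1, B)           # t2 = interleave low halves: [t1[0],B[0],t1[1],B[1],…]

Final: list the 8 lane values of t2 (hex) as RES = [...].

RES = [ 0x0f  0xb8  0xda  0x1a  0xaf  0x96  0x08  0xad ]

t0 = [0x14, 0xfd, 0x0f, 0xda, 0xaf, 0x08, 0x8c, 0x60]
t1 = [0x0f, 0xda, 0xaf, 0x08, 0x8c, 0x60, 0x14, 0xfd]
t2 = [0x0f, 0xb8, 0xda, 0x1a, 0xaf, 0x96, 0x08, 0xad]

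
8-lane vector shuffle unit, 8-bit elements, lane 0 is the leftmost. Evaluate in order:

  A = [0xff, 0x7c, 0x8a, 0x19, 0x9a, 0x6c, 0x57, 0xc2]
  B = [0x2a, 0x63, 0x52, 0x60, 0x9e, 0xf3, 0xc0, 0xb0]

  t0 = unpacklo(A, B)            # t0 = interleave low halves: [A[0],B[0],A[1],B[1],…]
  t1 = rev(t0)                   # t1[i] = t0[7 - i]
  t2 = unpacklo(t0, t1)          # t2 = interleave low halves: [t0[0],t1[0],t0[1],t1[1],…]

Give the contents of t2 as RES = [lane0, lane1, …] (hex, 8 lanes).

RES = [ 0xff  0x60  0x2a  0x19  0x7c  0x52  0x63  0x8a ]

t0 = [0xff, 0x2a, 0x7c, 0x63, 0x8a, 0x52, 0x19, 0x60]
t1 = [0x60, 0x19, 0x52, 0x8a, 0x63, 0x7c, 0x2a, 0xff]
t2 = [0xff, 0x60, 0x2a, 0x19, 0x7c, 0x52, 0x63, 0x8a]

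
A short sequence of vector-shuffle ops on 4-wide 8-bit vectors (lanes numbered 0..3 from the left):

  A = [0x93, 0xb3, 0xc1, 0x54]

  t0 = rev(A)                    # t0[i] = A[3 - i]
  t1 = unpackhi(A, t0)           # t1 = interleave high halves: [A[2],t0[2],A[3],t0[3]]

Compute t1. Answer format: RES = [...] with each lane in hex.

→ t0 |54|c1|b3|93|
→ t1 |c1|b3|54|93|

RES = [0xc1, 0xb3, 0x54, 0x93]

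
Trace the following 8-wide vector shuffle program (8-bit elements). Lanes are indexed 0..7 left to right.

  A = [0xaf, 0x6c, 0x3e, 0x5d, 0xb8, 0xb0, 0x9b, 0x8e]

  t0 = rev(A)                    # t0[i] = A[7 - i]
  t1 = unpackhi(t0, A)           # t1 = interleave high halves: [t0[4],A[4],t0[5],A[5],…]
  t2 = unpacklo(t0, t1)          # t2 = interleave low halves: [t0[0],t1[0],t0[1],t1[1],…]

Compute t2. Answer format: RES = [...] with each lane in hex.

t0 = [0x8e, 0x9b, 0xb0, 0xb8, 0x5d, 0x3e, 0x6c, 0xaf]
t1 = [0x5d, 0xb8, 0x3e, 0xb0, 0x6c, 0x9b, 0xaf, 0x8e]
t2 = [0x8e, 0x5d, 0x9b, 0xb8, 0xb0, 0x3e, 0xb8, 0xb0]

RES = [0x8e, 0x5d, 0x9b, 0xb8, 0xb0, 0x3e, 0xb8, 0xb0]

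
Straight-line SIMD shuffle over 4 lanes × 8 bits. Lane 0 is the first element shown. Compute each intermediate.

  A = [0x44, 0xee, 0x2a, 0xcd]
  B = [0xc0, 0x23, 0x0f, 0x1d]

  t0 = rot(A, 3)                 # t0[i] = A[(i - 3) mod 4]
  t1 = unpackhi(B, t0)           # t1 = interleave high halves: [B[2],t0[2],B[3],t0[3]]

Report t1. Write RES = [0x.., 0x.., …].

  t0: ee 2a cd 44
  t1: 0f cd 1d 44

RES = [0x0f, 0xcd, 0x1d, 0x44]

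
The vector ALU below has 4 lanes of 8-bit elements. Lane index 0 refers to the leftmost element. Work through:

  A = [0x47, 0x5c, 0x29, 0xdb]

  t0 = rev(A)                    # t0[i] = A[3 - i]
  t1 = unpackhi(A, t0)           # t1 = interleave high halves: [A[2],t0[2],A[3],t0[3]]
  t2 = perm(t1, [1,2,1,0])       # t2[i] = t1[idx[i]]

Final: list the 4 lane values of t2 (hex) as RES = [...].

RES = [0x5c, 0xdb, 0x5c, 0x29]

→ t0 |db|29|5c|47|
→ t1 |29|5c|db|47|
→ t2 |5c|db|5c|29|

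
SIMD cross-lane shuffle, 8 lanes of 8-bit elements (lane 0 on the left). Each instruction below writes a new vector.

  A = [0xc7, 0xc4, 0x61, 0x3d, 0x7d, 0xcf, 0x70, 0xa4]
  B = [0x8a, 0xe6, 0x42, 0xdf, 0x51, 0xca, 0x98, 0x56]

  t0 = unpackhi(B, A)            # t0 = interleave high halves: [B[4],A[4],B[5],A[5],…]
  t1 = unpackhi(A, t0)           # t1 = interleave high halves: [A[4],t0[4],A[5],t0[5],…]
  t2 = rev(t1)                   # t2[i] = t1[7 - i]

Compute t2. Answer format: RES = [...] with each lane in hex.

RES = [ 0xa4  0xa4  0x56  0x70  0x70  0xcf  0x98  0x7d ]

→ t0 |51|7d|ca|cf|98|70|56|a4|
→ t1 |7d|98|cf|70|70|56|a4|a4|
→ t2 |a4|a4|56|70|70|cf|98|7d|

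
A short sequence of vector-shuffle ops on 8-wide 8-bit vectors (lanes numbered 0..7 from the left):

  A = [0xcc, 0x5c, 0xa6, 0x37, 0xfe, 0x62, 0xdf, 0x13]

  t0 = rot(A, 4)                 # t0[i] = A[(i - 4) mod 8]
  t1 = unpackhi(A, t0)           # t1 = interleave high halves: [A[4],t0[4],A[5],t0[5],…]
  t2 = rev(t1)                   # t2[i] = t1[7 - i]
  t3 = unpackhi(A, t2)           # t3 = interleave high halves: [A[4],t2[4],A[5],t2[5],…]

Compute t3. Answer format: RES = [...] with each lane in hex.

RES = [0xfe, 0x5c, 0x62, 0x62, 0xdf, 0xcc, 0x13, 0xfe]

→ t0 |fe|62|df|13|cc|5c|a6|37|
→ t1 |fe|cc|62|5c|df|a6|13|37|
→ t2 |37|13|a6|df|5c|62|cc|fe|
→ t3 |fe|5c|62|62|df|cc|13|fe|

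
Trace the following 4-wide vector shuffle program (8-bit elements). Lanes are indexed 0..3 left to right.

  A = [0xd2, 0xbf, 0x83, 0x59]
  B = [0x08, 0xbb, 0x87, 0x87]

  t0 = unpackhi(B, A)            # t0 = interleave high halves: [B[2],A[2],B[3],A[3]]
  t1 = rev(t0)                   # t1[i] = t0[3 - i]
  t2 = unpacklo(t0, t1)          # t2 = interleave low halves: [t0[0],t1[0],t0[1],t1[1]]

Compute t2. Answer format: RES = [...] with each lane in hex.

RES = [ 0x87  0x59  0x83  0x87 ]

  t0: 87 83 87 59
  t1: 59 87 83 87
  t2: 87 59 83 87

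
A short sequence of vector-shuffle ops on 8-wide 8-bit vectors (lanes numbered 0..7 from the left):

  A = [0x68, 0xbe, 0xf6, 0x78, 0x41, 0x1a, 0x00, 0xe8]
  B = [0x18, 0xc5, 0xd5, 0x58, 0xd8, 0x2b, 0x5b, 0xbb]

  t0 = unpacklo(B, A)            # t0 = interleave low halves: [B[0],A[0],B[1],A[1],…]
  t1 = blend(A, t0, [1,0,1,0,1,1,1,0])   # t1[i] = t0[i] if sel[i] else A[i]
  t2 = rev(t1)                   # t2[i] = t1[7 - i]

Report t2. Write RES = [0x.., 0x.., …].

→ t0 |18|68|c5|be|d5|f6|58|78|
→ t1 |18|be|c5|78|d5|f6|58|e8|
→ t2 |e8|58|f6|d5|78|c5|be|18|

RES = [0xe8, 0x58, 0xf6, 0xd5, 0x78, 0xc5, 0xbe, 0x18]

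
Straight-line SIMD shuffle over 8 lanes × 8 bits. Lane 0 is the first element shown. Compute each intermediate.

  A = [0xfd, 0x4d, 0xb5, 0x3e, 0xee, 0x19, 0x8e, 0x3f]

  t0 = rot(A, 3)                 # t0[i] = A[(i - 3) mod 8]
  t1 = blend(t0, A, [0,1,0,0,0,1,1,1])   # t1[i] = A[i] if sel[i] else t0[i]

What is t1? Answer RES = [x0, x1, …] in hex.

RES = [0x19, 0x4d, 0x3f, 0xfd, 0x4d, 0x19, 0x8e, 0x3f]

  t0: 19 8e 3f fd 4d b5 3e ee
  t1: 19 4d 3f fd 4d 19 8e 3f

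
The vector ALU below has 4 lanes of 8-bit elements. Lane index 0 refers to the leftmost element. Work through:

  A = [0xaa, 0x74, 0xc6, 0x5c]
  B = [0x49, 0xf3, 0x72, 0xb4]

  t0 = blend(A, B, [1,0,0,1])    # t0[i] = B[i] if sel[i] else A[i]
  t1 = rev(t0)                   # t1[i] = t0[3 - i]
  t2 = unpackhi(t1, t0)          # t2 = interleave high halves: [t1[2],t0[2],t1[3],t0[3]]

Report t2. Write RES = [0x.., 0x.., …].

RES = [0x74, 0xc6, 0x49, 0xb4]

→ t0 |49|74|c6|b4|
→ t1 |b4|c6|74|49|
→ t2 |74|c6|49|b4|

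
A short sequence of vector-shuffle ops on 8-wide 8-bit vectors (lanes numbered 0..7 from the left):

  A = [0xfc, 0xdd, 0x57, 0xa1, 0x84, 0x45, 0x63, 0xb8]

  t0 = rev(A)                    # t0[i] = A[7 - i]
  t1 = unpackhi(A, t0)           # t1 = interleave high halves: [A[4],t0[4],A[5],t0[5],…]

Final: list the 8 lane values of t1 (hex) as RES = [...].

RES = [ 0x84  0xa1  0x45  0x57  0x63  0xdd  0xb8  0xfc ]

  t0: b8 63 45 84 a1 57 dd fc
  t1: 84 a1 45 57 63 dd b8 fc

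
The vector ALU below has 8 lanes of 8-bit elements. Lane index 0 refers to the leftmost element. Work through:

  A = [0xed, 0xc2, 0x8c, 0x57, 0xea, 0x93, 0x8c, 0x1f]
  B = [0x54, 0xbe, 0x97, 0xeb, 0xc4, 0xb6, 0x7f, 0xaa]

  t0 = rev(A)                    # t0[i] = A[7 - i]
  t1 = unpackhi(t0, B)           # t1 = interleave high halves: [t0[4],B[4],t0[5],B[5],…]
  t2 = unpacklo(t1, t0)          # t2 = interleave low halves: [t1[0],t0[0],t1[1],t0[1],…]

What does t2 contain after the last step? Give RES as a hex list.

RES = [ 0x57  0x1f  0xc4  0x8c  0x8c  0x93  0xb6  0xea ]

  t0: 1f 8c 93 ea 57 8c c2 ed
  t1: 57 c4 8c b6 c2 7f ed aa
  t2: 57 1f c4 8c 8c 93 b6 ea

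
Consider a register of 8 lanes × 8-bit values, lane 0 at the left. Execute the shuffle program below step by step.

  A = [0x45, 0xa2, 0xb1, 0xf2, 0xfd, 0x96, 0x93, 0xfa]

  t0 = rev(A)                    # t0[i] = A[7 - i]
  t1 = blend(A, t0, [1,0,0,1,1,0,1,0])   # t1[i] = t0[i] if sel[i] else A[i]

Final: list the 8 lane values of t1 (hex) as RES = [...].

→ t0 |fa|93|96|fd|f2|b1|a2|45|
→ t1 |fa|a2|b1|fd|f2|96|a2|fa|

RES = [ 0xfa  0xa2  0xb1  0xfd  0xf2  0x96  0xa2  0xfa ]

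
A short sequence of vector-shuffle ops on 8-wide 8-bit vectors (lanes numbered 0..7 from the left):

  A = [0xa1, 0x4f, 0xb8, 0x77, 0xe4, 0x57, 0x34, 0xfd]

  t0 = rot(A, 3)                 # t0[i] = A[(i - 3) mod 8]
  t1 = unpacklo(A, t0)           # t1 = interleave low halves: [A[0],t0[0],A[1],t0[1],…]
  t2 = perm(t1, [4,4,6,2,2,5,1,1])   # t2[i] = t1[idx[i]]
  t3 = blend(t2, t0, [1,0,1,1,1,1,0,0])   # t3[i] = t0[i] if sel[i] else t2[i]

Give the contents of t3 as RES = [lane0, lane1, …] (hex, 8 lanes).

→ t0 |57|34|fd|a1|4f|b8|77|e4|
→ t1 |a1|57|4f|34|b8|fd|77|a1|
→ t2 |b8|b8|77|4f|4f|fd|57|57|
→ t3 |57|b8|fd|a1|4f|b8|57|57|

RES = [ 0x57  0xb8  0xfd  0xa1  0x4f  0xb8  0x57  0x57 ]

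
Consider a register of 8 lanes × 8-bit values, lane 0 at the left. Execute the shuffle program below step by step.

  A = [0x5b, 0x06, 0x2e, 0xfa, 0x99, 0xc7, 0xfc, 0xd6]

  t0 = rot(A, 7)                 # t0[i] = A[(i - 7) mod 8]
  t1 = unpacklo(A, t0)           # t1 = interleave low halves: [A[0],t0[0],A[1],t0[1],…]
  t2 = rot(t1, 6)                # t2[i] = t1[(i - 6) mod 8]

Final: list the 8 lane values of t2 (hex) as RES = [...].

RES = [ 0x06  0x2e  0x2e  0xfa  0xfa  0x99  0x5b  0x06 ]

t0 = [0x06, 0x2e, 0xfa, 0x99, 0xc7, 0xfc, 0xd6, 0x5b]
t1 = [0x5b, 0x06, 0x06, 0x2e, 0x2e, 0xfa, 0xfa, 0x99]
t2 = [0x06, 0x2e, 0x2e, 0xfa, 0xfa, 0x99, 0x5b, 0x06]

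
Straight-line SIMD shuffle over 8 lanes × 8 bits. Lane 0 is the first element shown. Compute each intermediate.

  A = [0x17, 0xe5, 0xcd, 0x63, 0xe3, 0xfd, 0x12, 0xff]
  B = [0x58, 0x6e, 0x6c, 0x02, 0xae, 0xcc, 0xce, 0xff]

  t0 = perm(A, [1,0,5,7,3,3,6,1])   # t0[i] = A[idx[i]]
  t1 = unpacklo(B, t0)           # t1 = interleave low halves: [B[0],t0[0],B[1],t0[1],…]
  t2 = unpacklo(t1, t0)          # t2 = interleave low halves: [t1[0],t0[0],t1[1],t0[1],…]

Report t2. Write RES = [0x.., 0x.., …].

  t0: e5 17 fd ff 63 63 12 e5
  t1: 58 e5 6e 17 6c fd 02 ff
  t2: 58 e5 e5 17 6e fd 17 ff

RES = [ 0x58  0xe5  0xe5  0x17  0x6e  0xfd  0x17  0xff ]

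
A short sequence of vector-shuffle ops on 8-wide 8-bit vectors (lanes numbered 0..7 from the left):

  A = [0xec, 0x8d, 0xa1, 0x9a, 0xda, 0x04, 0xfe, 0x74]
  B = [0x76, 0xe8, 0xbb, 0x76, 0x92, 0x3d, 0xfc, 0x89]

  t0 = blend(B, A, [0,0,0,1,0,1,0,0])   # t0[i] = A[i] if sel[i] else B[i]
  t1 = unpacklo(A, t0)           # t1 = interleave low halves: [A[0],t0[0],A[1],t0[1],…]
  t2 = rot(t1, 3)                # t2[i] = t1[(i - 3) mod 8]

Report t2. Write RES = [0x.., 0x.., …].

RES = [ 0xbb  0x9a  0x9a  0xec  0x76  0x8d  0xe8  0xa1 ]

  t0: 76 e8 bb 9a 92 04 fc 89
  t1: ec 76 8d e8 a1 bb 9a 9a
  t2: bb 9a 9a ec 76 8d e8 a1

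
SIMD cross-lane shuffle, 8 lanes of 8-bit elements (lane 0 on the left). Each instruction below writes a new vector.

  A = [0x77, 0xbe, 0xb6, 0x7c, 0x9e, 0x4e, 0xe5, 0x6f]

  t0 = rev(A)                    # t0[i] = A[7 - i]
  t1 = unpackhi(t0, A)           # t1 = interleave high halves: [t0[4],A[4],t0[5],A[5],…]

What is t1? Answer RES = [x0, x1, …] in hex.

RES = [0x7c, 0x9e, 0xb6, 0x4e, 0xbe, 0xe5, 0x77, 0x6f]

→ t0 |6f|e5|4e|9e|7c|b6|be|77|
→ t1 |7c|9e|b6|4e|be|e5|77|6f|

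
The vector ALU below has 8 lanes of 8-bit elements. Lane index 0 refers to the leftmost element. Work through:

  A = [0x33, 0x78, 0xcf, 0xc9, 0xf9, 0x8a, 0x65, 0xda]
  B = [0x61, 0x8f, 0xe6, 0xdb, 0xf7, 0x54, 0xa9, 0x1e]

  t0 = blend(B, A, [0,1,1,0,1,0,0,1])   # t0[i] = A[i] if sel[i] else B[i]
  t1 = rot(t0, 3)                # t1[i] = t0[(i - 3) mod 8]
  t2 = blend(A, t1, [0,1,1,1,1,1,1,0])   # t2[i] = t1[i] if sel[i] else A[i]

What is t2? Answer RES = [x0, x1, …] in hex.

RES = [ 0x33  0xa9  0xda  0x61  0x78  0xcf  0xdb  0xda ]

→ t0 |61|78|cf|db|f9|54|a9|da|
→ t1 |54|a9|da|61|78|cf|db|f9|
→ t2 |33|a9|da|61|78|cf|db|da|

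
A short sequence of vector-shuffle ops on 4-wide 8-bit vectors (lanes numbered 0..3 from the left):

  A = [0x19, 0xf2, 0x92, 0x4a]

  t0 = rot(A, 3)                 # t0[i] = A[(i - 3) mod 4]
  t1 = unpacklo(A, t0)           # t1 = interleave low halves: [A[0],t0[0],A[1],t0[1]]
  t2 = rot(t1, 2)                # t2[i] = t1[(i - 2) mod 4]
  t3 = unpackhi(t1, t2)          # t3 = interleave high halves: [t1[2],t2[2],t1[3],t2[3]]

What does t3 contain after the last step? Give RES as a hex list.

RES = [0xf2, 0x19, 0x92, 0xf2]

  t0: f2 92 4a 19
  t1: 19 f2 f2 92
  t2: f2 92 19 f2
  t3: f2 19 92 f2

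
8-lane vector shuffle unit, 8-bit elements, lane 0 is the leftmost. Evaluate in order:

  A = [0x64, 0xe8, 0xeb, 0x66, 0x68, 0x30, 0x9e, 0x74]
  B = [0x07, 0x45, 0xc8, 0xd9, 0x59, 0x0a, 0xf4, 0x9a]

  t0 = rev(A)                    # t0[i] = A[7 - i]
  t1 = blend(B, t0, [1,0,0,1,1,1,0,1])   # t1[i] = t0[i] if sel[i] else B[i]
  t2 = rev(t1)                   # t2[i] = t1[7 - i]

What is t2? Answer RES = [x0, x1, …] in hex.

  t0: 74 9e 30 68 66 eb e8 64
  t1: 74 45 c8 68 66 eb f4 64
  t2: 64 f4 eb 66 68 c8 45 74

RES = [0x64, 0xf4, 0xeb, 0x66, 0x68, 0xc8, 0x45, 0x74]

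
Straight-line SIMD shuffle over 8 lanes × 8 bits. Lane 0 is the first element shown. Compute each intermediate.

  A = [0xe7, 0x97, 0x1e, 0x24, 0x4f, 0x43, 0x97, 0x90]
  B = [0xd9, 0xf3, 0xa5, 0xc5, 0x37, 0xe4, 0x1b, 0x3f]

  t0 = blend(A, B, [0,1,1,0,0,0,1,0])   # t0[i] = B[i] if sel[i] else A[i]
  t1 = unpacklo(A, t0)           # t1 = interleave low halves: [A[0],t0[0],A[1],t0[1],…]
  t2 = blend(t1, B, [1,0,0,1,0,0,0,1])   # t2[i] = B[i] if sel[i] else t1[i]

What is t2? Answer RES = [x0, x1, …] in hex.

→ t0 |e7|f3|a5|24|4f|43|1b|90|
→ t1 |e7|e7|97|f3|1e|a5|24|24|
→ t2 |d9|e7|97|c5|1e|a5|24|3f|

RES = [0xd9, 0xe7, 0x97, 0xc5, 0x1e, 0xa5, 0x24, 0x3f]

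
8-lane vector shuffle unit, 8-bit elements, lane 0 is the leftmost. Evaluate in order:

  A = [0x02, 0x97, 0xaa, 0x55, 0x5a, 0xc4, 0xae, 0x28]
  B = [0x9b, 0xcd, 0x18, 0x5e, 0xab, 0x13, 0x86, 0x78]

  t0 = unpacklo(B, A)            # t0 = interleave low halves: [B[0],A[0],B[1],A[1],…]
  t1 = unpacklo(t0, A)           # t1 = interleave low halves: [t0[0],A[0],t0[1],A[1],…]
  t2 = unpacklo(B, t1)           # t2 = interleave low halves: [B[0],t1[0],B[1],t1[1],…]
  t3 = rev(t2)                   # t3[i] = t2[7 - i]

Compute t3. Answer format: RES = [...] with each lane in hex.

  t0: 9b 02 cd 97 18 aa 5e 55
  t1: 9b 02 02 97 cd aa 97 55
  t2: 9b 9b cd 02 18 02 5e 97
  t3: 97 5e 02 18 02 cd 9b 9b

RES = [0x97, 0x5e, 0x02, 0x18, 0x02, 0xcd, 0x9b, 0x9b]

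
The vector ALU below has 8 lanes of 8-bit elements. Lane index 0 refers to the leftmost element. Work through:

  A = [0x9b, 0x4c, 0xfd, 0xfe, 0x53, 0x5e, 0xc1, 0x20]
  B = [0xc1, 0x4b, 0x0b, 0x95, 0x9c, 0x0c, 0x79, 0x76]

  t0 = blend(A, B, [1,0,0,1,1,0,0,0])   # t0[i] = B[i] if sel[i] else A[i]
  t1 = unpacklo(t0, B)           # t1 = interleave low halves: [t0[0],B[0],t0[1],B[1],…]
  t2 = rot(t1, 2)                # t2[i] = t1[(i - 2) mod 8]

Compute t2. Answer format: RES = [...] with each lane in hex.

  t0: c1 4c fd 95 9c 5e c1 20
  t1: c1 c1 4c 4b fd 0b 95 95
  t2: 95 95 c1 c1 4c 4b fd 0b

RES = [0x95, 0x95, 0xc1, 0xc1, 0x4c, 0x4b, 0xfd, 0x0b]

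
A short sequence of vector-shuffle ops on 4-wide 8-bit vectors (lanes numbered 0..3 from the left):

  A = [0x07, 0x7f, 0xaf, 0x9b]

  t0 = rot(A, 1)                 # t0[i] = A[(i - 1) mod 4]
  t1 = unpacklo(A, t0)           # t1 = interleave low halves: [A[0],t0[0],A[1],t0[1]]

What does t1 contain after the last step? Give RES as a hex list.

t0 = [0x9b, 0x07, 0x7f, 0xaf]
t1 = [0x07, 0x9b, 0x7f, 0x07]

RES = [0x07, 0x9b, 0x7f, 0x07]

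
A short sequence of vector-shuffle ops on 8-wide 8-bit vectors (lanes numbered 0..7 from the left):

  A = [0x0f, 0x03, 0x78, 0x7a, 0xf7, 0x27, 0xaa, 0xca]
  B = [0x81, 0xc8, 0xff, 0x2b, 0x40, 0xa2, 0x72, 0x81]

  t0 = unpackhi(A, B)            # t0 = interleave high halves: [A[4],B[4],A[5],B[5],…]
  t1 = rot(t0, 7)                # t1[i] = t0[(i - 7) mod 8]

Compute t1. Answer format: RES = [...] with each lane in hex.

RES = [ 0x40  0x27  0xa2  0xaa  0x72  0xca  0x81  0xf7 ]

→ t0 |f7|40|27|a2|aa|72|ca|81|
→ t1 |40|27|a2|aa|72|ca|81|f7|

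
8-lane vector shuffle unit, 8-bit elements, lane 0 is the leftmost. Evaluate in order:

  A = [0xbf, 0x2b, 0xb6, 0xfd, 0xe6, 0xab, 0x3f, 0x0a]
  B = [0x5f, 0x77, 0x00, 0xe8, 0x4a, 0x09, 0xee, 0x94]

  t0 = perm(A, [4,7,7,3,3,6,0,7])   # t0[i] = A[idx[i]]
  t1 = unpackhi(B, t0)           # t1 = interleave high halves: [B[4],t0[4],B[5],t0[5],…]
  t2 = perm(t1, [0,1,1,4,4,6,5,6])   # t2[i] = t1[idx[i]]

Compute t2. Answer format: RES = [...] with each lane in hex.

RES = [0x4a, 0xfd, 0xfd, 0xee, 0xee, 0x94, 0xbf, 0x94]

  t0: e6 0a 0a fd fd 3f bf 0a
  t1: 4a fd 09 3f ee bf 94 0a
  t2: 4a fd fd ee ee 94 bf 94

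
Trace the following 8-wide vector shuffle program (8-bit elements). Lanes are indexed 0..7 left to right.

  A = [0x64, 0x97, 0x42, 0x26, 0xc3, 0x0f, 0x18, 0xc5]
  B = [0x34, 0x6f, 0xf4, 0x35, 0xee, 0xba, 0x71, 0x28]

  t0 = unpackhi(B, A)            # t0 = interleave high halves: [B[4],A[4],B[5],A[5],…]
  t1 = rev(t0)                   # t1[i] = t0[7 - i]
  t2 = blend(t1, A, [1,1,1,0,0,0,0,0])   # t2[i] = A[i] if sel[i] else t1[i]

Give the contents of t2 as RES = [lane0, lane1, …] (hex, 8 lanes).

→ t0 |ee|c3|ba|0f|71|18|28|c5|
→ t1 |c5|28|18|71|0f|ba|c3|ee|
→ t2 |64|97|42|71|0f|ba|c3|ee|

RES = [ 0x64  0x97  0x42  0x71  0x0f  0xba  0xc3  0xee ]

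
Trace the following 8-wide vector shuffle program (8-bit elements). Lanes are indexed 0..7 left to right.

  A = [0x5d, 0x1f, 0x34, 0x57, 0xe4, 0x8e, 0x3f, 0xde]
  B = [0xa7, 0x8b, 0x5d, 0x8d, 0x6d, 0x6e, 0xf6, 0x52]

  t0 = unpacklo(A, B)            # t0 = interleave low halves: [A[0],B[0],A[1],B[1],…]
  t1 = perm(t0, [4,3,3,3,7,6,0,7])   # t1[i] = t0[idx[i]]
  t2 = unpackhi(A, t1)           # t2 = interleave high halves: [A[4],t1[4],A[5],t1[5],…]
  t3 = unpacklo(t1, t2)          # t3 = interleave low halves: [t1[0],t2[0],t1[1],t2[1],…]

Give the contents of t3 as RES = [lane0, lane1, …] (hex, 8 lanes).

→ t0 |5d|a7|1f|8b|34|5d|57|8d|
→ t1 |34|8b|8b|8b|8d|57|5d|8d|
→ t2 |e4|8d|8e|57|3f|5d|de|8d|
→ t3 |34|e4|8b|8d|8b|8e|8b|57|

RES = [ 0x34  0xe4  0x8b  0x8d  0x8b  0x8e  0x8b  0x57 ]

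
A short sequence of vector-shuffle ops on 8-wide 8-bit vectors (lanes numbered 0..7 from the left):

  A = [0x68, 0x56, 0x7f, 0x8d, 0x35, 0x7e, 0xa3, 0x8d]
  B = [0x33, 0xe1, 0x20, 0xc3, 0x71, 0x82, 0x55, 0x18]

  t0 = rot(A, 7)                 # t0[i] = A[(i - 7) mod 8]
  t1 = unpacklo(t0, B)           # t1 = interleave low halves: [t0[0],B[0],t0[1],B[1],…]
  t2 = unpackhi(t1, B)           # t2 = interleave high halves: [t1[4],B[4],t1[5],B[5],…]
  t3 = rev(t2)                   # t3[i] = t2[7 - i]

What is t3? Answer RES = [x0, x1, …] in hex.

RES = [ 0x18  0xc3  0x55  0x35  0x82  0x20  0x71  0x8d ]

t0 = [0x56, 0x7f, 0x8d, 0x35, 0x7e, 0xa3, 0x8d, 0x68]
t1 = [0x56, 0x33, 0x7f, 0xe1, 0x8d, 0x20, 0x35, 0xc3]
t2 = [0x8d, 0x71, 0x20, 0x82, 0x35, 0x55, 0xc3, 0x18]
t3 = [0x18, 0xc3, 0x55, 0x35, 0x82, 0x20, 0x71, 0x8d]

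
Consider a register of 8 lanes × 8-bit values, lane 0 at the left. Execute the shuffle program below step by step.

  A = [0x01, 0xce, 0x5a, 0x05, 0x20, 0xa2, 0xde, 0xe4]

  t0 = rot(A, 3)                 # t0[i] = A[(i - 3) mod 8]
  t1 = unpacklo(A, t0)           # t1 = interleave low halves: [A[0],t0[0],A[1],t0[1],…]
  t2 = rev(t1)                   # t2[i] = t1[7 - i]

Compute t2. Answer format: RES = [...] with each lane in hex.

  t0: a2 de e4 01 ce 5a 05 20
  t1: 01 a2 ce de 5a e4 05 01
  t2: 01 05 e4 5a de ce a2 01

RES = [0x01, 0x05, 0xe4, 0x5a, 0xde, 0xce, 0xa2, 0x01]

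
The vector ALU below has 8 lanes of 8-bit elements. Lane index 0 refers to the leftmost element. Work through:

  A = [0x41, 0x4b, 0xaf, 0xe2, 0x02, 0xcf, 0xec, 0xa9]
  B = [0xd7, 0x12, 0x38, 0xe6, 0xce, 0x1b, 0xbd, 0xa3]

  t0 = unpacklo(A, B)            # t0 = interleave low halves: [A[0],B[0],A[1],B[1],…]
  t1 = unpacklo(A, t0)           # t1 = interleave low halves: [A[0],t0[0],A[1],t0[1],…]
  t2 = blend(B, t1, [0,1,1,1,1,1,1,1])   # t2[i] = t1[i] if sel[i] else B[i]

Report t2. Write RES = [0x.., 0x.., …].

RES = [0xd7, 0x41, 0x4b, 0xd7, 0xaf, 0x4b, 0xe2, 0x12]

→ t0 |41|d7|4b|12|af|38|e2|e6|
→ t1 |41|41|4b|d7|af|4b|e2|12|
→ t2 |d7|41|4b|d7|af|4b|e2|12|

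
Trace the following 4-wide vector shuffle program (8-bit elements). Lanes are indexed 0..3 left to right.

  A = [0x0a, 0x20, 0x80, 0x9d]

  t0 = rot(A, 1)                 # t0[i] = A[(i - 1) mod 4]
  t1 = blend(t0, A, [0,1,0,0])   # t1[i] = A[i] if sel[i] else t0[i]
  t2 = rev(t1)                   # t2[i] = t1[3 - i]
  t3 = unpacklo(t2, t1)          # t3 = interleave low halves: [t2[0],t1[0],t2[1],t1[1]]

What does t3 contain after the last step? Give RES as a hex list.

→ t0 |9d|0a|20|80|
→ t1 |9d|20|20|80|
→ t2 |80|20|20|9d|
→ t3 |80|9d|20|20|

RES = [ 0x80  0x9d  0x20  0x20 ]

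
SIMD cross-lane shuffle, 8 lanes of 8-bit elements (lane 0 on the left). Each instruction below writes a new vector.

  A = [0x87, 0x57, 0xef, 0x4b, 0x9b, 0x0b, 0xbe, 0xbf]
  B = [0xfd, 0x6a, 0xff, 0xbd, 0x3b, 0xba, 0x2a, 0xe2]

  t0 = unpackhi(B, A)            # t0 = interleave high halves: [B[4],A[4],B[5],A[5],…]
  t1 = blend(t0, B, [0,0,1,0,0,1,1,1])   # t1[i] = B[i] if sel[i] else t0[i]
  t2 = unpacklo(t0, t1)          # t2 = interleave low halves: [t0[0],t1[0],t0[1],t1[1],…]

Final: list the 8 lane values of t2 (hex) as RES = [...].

RES = [ 0x3b  0x3b  0x9b  0x9b  0xba  0xff  0x0b  0x0b ]

t0 = [0x3b, 0x9b, 0xba, 0x0b, 0x2a, 0xbe, 0xe2, 0xbf]
t1 = [0x3b, 0x9b, 0xff, 0x0b, 0x2a, 0xba, 0x2a, 0xe2]
t2 = [0x3b, 0x3b, 0x9b, 0x9b, 0xba, 0xff, 0x0b, 0x0b]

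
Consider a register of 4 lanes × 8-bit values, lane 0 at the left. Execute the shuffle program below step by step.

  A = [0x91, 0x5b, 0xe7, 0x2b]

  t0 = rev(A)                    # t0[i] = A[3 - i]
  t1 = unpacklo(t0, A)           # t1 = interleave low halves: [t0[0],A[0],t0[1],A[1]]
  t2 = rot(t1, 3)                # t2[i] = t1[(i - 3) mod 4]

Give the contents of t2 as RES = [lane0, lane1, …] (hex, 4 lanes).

RES = [ 0x91  0xe7  0x5b  0x2b ]

  t0: 2b e7 5b 91
  t1: 2b 91 e7 5b
  t2: 91 e7 5b 2b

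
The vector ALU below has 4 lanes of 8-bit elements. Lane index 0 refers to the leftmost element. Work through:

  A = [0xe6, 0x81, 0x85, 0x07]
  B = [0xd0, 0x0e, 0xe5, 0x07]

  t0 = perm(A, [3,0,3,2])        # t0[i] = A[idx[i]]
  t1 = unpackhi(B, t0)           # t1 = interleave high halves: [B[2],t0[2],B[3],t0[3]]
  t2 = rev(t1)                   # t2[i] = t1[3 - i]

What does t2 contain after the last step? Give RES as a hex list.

t0 = [0x07, 0xe6, 0x07, 0x85]
t1 = [0xe5, 0x07, 0x07, 0x85]
t2 = [0x85, 0x07, 0x07, 0xe5]

RES = [0x85, 0x07, 0x07, 0xe5]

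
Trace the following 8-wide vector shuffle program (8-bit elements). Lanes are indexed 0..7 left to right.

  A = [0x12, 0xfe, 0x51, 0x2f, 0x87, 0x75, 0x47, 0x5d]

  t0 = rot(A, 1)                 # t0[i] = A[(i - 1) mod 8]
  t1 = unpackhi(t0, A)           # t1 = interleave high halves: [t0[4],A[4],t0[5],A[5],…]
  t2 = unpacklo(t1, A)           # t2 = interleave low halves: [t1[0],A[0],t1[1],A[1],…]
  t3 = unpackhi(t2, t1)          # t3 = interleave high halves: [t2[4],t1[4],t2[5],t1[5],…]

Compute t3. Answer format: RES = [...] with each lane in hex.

RES = [ 0x87  0x75  0x51  0x47  0x75  0x47  0x2f  0x5d ]

t0 = [0x5d, 0x12, 0xfe, 0x51, 0x2f, 0x87, 0x75, 0x47]
t1 = [0x2f, 0x87, 0x87, 0x75, 0x75, 0x47, 0x47, 0x5d]
t2 = [0x2f, 0x12, 0x87, 0xfe, 0x87, 0x51, 0x75, 0x2f]
t3 = [0x87, 0x75, 0x51, 0x47, 0x75, 0x47, 0x2f, 0x5d]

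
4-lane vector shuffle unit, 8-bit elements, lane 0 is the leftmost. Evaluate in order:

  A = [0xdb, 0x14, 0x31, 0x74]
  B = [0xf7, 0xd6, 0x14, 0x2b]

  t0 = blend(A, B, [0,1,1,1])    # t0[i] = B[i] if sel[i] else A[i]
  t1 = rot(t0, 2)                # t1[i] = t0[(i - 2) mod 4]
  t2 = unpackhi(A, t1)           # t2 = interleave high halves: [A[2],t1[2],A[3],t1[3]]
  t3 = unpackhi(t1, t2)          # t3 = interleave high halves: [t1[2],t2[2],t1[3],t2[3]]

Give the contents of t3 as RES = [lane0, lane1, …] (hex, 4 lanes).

  t0: db d6 14 2b
  t1: 14 2b db d6
  t2: 31 db 74 d6
  t3: db 74 d6 d6

RES = [0xdb, 0x74, 0xd6, 0xd6]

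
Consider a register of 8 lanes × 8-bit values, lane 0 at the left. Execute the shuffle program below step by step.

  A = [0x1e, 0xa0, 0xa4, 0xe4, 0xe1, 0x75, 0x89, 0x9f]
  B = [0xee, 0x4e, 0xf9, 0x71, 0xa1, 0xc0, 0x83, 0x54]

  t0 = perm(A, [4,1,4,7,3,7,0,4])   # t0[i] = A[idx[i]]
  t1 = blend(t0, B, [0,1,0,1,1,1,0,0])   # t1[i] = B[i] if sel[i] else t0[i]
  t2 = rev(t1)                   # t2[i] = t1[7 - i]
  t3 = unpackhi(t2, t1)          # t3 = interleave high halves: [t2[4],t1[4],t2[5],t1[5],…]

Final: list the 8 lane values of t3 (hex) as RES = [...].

RES = [ 0x71  0xa1  0xe1  0xc0  0x4e  0x1e  0xe1  0xe1 ]

t0 = [0xe1, 0xa0, 0xe1, 0x9f, 0xe4, 0x9f, 0x1e, 0xe1]
t1 = [0xe1, 0x4e, 0xe1, 0x71, 0xa1, 0xc0, 0x1e, 0xe1]
t2 = [0xe1, 0x1e, 0xc0, 0xa1, 0x71, 0xe1, 0x4e, 0xe1]
t3 = [0x71, 0xa1, 0xe1, 0xc0, 0x4e, 0x1e, 0xe1, 0xe1]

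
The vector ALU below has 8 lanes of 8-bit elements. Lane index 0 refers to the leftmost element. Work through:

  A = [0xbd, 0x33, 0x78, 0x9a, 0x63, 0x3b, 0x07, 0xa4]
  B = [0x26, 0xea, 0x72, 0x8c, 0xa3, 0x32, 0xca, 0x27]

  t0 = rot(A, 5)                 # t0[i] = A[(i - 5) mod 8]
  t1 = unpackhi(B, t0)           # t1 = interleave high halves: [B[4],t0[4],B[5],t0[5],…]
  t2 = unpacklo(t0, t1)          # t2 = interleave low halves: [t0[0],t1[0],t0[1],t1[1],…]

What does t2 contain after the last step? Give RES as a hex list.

RES = [0x9a, 0xa3, 0x63, 0xa4, 0x3b, 0x32, 0x07, 0xbd]

  t0: 9a 63 3b 07 a4 bd 33 78
  t1: a3 a4 32 bd ca 33 27 78
  t2: 9a a3 63 a4 3b 32 07 bd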